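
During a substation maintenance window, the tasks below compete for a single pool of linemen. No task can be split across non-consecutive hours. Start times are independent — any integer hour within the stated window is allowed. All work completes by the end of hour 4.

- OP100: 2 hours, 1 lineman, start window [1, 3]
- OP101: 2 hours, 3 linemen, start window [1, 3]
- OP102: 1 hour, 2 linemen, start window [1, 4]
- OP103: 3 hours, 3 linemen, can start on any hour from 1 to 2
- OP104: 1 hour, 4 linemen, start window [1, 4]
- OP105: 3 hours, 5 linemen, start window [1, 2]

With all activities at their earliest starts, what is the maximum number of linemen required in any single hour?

18

Early-start schedule: OP100@1, OP101@1, OP102@1, OP103@1, OP104@1, OP105@1.
Load per hour: hour 1: 18, hour 2: 12, hour 3: 8, hour 4: 0.
Peak is 18.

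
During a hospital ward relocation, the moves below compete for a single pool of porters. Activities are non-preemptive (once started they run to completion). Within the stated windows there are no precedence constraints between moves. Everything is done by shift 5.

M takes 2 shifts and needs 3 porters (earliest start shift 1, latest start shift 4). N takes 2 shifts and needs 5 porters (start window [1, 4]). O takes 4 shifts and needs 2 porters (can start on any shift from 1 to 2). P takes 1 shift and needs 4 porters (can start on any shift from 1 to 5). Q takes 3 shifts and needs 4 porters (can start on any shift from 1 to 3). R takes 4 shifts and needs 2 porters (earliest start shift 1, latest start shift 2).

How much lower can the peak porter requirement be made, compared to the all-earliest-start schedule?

9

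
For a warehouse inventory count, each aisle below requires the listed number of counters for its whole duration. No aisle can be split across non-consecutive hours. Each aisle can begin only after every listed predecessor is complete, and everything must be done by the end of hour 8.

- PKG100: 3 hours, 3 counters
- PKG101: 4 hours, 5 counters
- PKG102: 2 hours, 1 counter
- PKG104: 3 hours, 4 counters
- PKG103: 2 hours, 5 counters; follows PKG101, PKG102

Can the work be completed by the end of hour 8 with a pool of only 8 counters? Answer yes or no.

no

The minimum achievable peak is 9; 8 < 9, so no feasible schedule stays within the cap.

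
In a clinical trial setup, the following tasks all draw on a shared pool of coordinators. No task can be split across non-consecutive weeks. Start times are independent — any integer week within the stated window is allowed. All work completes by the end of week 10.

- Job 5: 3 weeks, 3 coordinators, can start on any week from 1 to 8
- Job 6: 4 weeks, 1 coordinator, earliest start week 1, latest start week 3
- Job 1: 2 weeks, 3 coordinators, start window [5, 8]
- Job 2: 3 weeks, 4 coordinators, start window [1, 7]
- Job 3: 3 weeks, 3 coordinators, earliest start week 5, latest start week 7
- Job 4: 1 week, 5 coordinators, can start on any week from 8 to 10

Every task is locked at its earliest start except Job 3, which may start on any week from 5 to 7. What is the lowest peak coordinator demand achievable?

8

Job 3@5: w1:8  w2:8  w3:8  w4:1  w5:6  w6:6  w7:3  w8:5  w9:0  w10:0 → peak 8
Job 3@6: w1:8  w2:8  w3:8  w4:1  w5:3  w6:6  w7:3  w8:8  w9:0  w10:0 → peak 8
Job 3@7: w1:8  w2:8  w3:8  w4:1  w5:3  w6:3  w7:3  w8:8  w9:3  w10:0 → peak 8
Best is Job 3@5, peak 8.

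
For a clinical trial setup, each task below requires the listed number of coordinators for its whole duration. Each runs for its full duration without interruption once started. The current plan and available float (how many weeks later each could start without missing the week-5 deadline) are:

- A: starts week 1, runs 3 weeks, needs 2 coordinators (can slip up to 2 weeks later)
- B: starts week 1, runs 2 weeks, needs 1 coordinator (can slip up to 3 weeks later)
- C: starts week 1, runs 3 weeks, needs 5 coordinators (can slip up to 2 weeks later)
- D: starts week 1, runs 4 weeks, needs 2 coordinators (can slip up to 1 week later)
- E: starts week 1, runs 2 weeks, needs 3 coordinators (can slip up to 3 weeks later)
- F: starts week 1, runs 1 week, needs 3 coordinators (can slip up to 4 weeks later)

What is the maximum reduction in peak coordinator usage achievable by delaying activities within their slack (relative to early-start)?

7

Early-start peak: w1:16  w2:13  w3:9  w4:2  w5:0 ⇒ 16.
Leveled (A@1, B@1, C@3, D@1, E@1, F@5): w1:8  w2:8  w3:9  w4:7  w5:8 ⇒ 9.
Reduction 16 − 9 = 7.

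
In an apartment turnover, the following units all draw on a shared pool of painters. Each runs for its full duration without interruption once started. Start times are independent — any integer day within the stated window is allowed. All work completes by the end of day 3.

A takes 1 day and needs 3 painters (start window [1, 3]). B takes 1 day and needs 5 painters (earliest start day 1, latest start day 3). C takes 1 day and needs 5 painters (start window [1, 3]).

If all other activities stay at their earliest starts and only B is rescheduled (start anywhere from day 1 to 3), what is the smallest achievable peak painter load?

B@1: d1:13  d2:0  d3:0 → peak 13
B@2: d1:8  d2:5  d3:0 → peak 8
B@3: d1:8  d2:0  d3:5 → peak 8
Best is B@2, peak 8.

8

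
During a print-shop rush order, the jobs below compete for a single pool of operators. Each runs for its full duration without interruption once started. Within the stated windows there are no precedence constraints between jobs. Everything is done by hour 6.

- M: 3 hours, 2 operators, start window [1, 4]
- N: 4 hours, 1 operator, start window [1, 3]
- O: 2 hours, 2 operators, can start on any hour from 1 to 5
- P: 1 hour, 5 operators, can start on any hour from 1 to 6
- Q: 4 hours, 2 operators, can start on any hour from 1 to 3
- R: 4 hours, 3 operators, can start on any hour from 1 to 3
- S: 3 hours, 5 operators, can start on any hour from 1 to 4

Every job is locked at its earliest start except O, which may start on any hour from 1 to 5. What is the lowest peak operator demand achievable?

O@1: h1:20  h2:15  h3:13  h4:6  h5:0  h6:0 → peak 20
O@2: h1:18  h2:15  h3:15  h4:6  h5:0  h6:0 → peak 18
O@3: h1:18  h2:13  h3:15  h4:8  h5:0  h6:0 → peak 18
O@4: h1:18  h2:13  h3:13  h4:8  h5:2  h6:0 → peak 18
O@5: h1:18  h2:13  h3:13  h4:6  h5:2  h6:2 → peak 18
Best is O@2, peak 18.

18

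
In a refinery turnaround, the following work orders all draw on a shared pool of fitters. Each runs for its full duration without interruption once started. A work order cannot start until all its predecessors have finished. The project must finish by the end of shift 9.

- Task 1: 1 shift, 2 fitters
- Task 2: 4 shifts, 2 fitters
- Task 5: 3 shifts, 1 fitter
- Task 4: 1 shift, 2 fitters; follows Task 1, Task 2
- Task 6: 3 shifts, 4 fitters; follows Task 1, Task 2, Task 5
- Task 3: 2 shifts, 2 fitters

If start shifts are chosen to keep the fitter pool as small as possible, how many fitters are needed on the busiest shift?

4

Early-start (Task 1@1, Task 2@1, Task 5@1, Task 4@5, Task 6@5, Task 3@1) gives peak 7: s1:7  s2:5  s3:3  s4:2  s5:6  s6:4  s7:4  s8:0  s9:0.
Shift Task 5→2, Task 6→7, Task 3→5.
Schedule Task 1@1, Task 2@1, Task 5@2, Task 4@5, Task 6@7, Task 3@5: s1:4  s2:3  s3:3  s4:3  s5:4  s6:2  s7:4  s8:4  s9:4 — peak 4.
Total fitter-shifts = 31 over 9 shifts ⇒ peak ≥ ⌈31/9⌉ = 4, so 4 is optimal.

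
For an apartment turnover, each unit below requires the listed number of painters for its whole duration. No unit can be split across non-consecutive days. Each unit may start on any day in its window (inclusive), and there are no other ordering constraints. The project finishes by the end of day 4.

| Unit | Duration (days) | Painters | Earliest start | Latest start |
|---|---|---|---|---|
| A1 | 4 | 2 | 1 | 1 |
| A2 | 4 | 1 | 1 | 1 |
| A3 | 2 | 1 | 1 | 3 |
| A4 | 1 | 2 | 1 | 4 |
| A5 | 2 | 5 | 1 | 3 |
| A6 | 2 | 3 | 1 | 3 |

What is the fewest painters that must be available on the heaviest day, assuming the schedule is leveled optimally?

9

Early-start (A1@1, A2@1, A3@1, A4@1, A5@1, A6@1) gives peak 14: d1:14  d2:12  d3:3  d4:3.
Shift A5→3.
Schedule A1@1, A2@1, A3@1, A4@1, A5@3, A6@1: d1:9  d2:7  d3:8  d4:8 — peak 9.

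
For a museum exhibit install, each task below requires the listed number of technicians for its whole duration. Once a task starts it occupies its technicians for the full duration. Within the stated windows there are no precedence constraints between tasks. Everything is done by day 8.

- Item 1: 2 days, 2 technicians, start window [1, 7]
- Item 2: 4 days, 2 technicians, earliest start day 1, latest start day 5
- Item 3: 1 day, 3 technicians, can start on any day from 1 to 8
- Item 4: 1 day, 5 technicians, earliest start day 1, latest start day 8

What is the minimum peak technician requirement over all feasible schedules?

5

Early-start (Item 1@1, Item 2@1, Item 3@1, Item 4@1) gives peak 12: d1:12  d2:4  d3:2  d4:2  d5:0  d6:0  d7:0  d8:0.
Shift Item 3→3, Item 4→5.
Schedule Item 1@1, Item 2@1, Item 3@3, Item 4@5: d1:4  d2:4  d3:5  d4:2  d5:5  d6:0  d7:0  d8:0 — peak 5.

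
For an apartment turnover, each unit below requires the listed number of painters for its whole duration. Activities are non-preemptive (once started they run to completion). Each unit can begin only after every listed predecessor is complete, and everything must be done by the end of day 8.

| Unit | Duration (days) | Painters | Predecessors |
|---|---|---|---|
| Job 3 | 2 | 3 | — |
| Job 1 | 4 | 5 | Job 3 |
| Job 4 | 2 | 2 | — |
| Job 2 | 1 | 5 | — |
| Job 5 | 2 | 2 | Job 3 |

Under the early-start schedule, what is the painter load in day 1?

At early start, day 1 has: Job 3, Job 4, Job 2.
Demand: 3 + 2 + 5 = 10.

10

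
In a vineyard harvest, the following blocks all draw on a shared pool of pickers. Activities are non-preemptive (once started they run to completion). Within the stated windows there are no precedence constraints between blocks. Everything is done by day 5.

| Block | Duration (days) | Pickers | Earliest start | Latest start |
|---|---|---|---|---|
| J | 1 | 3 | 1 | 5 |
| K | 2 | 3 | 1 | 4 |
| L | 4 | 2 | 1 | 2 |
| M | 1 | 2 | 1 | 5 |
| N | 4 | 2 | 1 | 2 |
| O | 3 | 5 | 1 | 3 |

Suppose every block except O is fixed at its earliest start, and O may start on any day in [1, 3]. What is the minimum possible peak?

O@1: d1:17  d2:12  d3:9  d4:4  d5:0 → peak 17
O@2: d1:12  d2:12  d3:9  d4:9  d5:0 → peak 12
O@3: d1:12  d2:7  d3:9  d4:9  d5:5 → peak 12
Best is O@2, peak 12.

12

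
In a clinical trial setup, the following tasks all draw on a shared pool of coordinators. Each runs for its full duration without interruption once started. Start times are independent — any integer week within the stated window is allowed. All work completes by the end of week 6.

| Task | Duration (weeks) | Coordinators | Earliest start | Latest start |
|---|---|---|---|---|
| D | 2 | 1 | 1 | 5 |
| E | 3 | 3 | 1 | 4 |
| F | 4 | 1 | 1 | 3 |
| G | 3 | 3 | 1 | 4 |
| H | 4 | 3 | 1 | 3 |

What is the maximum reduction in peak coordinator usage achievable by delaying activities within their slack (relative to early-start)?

Early-start peak: w1:11  w2:11  w3:10  w4:4  w5:0  w6:0 ⇒ 11.
Leveled (D@1, E@1, F@1, G@4, H@3): w1:5  w2:5  w3:7  w4:7  w5:6  w6:6 ⇒ 7.
Reduction 11 − 7 = 4.

4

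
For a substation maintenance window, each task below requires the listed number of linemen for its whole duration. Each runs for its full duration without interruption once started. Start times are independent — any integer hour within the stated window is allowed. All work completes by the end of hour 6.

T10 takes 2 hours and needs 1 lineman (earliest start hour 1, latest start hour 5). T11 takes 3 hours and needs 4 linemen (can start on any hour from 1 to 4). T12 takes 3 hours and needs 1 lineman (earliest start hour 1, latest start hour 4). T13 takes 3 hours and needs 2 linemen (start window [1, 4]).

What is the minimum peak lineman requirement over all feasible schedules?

4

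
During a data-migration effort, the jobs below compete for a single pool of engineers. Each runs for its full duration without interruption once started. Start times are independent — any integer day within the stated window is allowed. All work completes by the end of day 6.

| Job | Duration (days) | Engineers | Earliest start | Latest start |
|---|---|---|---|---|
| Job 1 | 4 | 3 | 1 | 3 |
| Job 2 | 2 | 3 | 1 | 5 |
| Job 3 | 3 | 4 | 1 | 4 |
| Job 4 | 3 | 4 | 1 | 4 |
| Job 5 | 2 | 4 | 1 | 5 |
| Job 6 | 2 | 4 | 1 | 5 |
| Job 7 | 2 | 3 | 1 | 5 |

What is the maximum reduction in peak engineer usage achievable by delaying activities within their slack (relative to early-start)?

14

Early-start peak: d1:25  d2:25  d3:11  d4:3  d5:0  d6:0 ⇒ 25.
Leveled (Job 1@1, Job 2@1, Job 3@1, Job 4@4, Job 5@3, Job 6@5, Job 7@5): d1:10  d2:10  d3:11  d4:11  d5:11  d6:11 ⇒ 11.
Reduction 25 − 11 = 14.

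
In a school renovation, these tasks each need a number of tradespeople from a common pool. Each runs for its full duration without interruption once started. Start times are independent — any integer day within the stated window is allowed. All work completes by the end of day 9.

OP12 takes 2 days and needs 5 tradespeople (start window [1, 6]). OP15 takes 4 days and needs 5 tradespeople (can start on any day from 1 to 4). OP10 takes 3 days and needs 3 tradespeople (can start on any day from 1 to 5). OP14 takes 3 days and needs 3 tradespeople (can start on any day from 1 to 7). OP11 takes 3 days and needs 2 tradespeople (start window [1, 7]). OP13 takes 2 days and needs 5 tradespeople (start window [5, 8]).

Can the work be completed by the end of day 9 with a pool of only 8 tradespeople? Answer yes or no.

Schedule OP12@1, OP15@3, OP10@1, OP14@4, OP11@7, OP13@7: d1:8  d2:8  d3:8  d4:8  d5:8  d6:8  d7:7  d8:7  d9:2 — peak 8 ≤ 8.

yes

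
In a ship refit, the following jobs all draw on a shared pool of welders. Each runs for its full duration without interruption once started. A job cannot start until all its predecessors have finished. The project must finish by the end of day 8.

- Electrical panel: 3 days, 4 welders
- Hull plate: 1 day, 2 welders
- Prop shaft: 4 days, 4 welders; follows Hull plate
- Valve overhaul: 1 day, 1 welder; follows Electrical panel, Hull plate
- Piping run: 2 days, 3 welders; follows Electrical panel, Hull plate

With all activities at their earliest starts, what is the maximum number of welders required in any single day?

8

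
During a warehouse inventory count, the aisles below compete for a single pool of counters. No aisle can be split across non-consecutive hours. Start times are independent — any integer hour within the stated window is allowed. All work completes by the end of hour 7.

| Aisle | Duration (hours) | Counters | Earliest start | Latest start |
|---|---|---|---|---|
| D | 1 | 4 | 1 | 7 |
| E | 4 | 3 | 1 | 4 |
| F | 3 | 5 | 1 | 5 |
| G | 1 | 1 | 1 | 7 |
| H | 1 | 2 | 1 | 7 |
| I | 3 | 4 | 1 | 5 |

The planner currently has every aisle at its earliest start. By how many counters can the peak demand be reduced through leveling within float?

12

Early-start peak: h1:19  h2:12  h3:12  h4:3  h5:0  h6:0  h7:0 ⇒ 19.
Leveled (D@1, E@1, F@5, G@5, H@6, I@2): h1:7  h2:7  h3:7  h4:7  h5:6  h6:7  h7:5 ⇒ 7.
Reduction 19 − 7 = 12.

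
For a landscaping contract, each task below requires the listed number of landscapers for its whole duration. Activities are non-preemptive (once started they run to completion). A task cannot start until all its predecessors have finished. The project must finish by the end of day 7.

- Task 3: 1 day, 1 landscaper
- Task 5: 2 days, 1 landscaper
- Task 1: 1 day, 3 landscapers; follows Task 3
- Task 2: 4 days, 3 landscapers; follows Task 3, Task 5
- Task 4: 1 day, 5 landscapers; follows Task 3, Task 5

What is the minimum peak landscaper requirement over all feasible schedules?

5

Early-start (Task 3@1, Task 5@1, Task 1@2, Task 2@3, Task 4@3) gives peak 8: d1:2  d2:4  d3:8  d4:3  d5:3  d6:3  d7:0.
Shift Task 4→7.
Schedule Task 3@1, Task 5@1, Task 1@2, Task 2@3, Task 4@7: d1:2  d2:4  d3:3  d4:3  d5:3  d6:3  d7:5 — peak 5.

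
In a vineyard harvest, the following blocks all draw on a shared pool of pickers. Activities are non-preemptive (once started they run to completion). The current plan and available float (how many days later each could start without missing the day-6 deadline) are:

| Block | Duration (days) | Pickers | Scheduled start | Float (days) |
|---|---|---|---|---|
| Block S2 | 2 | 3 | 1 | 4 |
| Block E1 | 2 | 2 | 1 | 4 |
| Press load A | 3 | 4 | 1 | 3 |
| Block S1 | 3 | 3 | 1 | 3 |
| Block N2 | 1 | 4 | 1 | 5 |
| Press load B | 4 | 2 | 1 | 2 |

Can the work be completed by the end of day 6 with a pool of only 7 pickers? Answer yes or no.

no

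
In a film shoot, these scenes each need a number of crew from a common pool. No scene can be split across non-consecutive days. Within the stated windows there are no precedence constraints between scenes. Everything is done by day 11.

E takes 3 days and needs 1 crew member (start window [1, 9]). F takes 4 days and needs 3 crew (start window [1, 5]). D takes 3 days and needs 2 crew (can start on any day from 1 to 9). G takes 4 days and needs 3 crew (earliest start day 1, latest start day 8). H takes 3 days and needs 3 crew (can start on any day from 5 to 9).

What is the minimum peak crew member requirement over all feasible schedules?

5

Early-start (E@1, F@1, D@1, G@1, H@5) gives peak 9: d1:9  d2:9  d3:9  d4:6  d5:3  d6:3  d7:3  d8:0  d9:0  d10:0  d11:0.
Shift D→4, G→5, H→9.
Schedule E@1, F@1, D@4, G@5, H@9: d1:4  d2:4  d3:4  d4:5  d5:5  d6:5  d7:3  d8:3  d9:3  d10:3  d11:3 — peak 5.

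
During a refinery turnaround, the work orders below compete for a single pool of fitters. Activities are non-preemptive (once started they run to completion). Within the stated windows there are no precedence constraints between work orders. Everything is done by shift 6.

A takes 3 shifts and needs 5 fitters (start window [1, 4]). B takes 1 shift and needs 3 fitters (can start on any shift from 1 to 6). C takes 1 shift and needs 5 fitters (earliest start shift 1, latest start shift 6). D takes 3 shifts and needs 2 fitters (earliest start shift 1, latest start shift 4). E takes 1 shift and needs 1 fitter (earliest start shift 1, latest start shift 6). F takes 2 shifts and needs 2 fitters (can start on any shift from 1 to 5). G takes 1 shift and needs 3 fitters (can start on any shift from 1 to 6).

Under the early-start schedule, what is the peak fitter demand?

Early-start schedule: A@1, B@1, C@1, D@1, E@1, F@1, G@1.
Load per shift: shift 1: 21, shift 2: 9, shift 3: 7, shift 4: 0, shift 5: 0, shift 6: 0.
Peak is 21.

21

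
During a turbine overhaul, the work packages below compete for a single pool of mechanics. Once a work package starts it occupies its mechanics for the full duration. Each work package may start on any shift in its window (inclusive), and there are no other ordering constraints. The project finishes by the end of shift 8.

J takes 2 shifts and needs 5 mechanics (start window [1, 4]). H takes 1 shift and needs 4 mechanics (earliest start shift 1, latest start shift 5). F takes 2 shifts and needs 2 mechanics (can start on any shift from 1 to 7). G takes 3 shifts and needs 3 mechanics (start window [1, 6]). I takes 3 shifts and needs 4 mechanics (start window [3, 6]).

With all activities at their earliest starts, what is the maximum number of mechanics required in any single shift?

Early-start schedule: J@1, H@1, F@1, G@1, I@3.
Load per shift: shift 1: 14, shift 2: 10, shift 3: 7, shift 4: 4, shift 5: 4, shift 6: 0, shift 7: 0, shift 8: 0.
Peak is 14.

14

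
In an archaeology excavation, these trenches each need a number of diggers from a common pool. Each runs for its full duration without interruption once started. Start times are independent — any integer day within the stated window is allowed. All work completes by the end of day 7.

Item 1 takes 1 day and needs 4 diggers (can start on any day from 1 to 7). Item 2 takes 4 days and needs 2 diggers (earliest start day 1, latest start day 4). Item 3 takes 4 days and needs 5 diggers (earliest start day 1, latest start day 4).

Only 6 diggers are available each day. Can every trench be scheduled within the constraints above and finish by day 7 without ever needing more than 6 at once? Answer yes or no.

The minimum achievable peak is 7; 6 < 7, so no feasible schedule stays within the cap.

no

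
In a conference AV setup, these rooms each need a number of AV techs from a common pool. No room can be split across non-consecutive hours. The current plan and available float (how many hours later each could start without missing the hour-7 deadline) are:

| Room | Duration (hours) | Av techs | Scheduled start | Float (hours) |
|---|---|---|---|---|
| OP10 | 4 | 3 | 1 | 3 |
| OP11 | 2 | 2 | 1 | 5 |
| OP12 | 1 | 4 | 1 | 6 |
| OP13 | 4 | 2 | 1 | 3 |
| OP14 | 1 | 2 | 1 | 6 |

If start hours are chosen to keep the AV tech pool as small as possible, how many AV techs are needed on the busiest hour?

Early-start (OP10@1, OP11@1, OP12@1, OP13@1, OP14@1) gives peak 13: h1:13  h2:7  h3:5  h4:5  h5:0  h6:0  h7:0.
Shift OP12→7, OP13→3, OP14→5.
Schedule OP10@1, OP11@1, OP12@7, OP13@3, OP14@5: h1:5  h2:5  h3:5  h4:5  h5:4  h6:2  h7:4 — peak 5.
Total AV tech-hours = 30 over 7 hours ⇒ peak ≥ ⌈30/7⌉ = 5, so 5 is optimal.

5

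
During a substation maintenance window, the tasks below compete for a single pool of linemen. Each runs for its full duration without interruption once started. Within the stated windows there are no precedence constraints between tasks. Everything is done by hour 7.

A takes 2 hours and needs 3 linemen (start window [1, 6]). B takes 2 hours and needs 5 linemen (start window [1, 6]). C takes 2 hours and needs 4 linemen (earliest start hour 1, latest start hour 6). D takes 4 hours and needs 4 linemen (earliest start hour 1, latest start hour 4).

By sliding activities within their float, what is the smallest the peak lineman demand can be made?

Early-start (A@1, B@1, C@1, D@1) gives peak 16: h1:16  h2:16  h3:4  h4:4  h5:0  h6:0  h7:0.
Shift C→3, D→3.
Schedule A@1, B@1, C@3, D@3: h1:8  h2:8  h3:8  h4:8  h5:4  h6:4  h7:0 — peak 8.

8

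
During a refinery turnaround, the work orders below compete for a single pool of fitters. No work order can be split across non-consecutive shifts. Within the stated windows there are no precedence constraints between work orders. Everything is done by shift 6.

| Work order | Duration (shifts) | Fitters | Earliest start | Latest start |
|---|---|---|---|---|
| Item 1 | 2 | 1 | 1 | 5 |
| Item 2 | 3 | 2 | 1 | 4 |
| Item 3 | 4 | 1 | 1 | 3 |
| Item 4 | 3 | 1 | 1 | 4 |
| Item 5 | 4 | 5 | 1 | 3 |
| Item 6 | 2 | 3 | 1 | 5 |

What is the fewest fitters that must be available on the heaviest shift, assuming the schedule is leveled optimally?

Early-start (Item 1@1, Item 2@1, Item 3@1, Item 4@1, Item 5@1, Item 6@1) gives peak 13: s1:13  s2:13  s3:9  s4:6  s5:0  s6:0.
Shift Item 4→4, Item 5→3.
Schedule Item 1@1, Item 2@1, Item 3@1, Item 4@4, Item 5@3, Item 6@1: s1:7  s2:7  s3:8  s4:7  s5:6  s6:6 — peak 8.

8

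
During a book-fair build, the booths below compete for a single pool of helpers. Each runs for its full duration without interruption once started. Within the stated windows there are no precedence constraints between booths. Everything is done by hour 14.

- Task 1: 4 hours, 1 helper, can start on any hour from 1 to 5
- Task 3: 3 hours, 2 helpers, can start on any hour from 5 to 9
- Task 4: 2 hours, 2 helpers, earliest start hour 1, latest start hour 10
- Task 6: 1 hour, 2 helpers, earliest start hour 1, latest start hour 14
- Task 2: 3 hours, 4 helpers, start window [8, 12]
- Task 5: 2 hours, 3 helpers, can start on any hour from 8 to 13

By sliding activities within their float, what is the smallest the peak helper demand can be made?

Early-start (Task 1@1, Task 3@5, Task 4@1, Task 6@1, Task 2@8, Task 5@8) gives peak 7: h1:5  h2:3  h3:1  h4:1  h5:2  h6:2  h7:2  h8:7  h9:7  h10:4  h11:0  h12:0  h13:0  h14:0.
Shift Task 6→3, Task 5→11.
Schedule Task 1@1, Task 3@5, Task 4@1, Task 6@3, Task 2@8, Task 5@11: h1:3  h2:3  h3:3  h4:1  h5:2  h6:2  h7:2  h8:4  h9:4  h10:4  h11:3  h12:3  h13:0  h14:0 — peak 4.

4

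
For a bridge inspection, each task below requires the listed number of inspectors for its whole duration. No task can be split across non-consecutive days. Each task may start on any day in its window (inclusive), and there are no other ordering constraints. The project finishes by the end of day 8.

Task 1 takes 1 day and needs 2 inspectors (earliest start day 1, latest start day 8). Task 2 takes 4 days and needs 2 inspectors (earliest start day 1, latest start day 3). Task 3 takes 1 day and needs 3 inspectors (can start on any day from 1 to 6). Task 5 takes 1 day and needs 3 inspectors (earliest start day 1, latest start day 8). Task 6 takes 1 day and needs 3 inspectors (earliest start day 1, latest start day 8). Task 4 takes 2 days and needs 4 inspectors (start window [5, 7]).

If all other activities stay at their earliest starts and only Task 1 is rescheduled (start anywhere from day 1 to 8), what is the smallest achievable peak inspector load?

11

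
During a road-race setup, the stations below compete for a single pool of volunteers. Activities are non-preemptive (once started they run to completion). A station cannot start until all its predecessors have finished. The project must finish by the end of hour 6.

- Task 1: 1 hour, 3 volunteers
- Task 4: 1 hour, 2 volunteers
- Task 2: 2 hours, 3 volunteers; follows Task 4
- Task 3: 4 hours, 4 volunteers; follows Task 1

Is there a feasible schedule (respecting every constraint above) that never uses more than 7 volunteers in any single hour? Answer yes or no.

Schedule Task 1@1, Task 4@1, Task 2@2, Task 3@2: h1:5  h2:7  h3:7  h4:4  h5:4  h6:0 — peak 7 ≤ 7.

yes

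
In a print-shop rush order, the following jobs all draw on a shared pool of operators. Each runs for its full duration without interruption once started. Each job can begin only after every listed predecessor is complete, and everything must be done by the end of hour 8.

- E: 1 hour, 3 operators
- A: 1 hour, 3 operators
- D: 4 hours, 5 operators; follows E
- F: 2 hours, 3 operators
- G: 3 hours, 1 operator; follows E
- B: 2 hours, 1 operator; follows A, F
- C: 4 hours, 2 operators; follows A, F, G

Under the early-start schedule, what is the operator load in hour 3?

7

At early start, hour 3 has: D, G, B.
Demand: 5 + 1 + 1 = 7.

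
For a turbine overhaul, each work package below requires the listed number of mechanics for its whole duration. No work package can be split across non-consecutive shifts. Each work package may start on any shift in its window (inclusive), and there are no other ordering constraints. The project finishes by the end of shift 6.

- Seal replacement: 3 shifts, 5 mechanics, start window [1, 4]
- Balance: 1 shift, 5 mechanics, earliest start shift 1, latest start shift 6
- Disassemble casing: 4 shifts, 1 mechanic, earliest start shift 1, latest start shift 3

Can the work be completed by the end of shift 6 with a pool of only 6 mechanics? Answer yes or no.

yes

Schedule Seal replacement@1, Balance@4, Disassemble casing@1: s1:6  s2:6  s3:6  s4:6  s5:0  s6:0 — peak 6 ≤ 6.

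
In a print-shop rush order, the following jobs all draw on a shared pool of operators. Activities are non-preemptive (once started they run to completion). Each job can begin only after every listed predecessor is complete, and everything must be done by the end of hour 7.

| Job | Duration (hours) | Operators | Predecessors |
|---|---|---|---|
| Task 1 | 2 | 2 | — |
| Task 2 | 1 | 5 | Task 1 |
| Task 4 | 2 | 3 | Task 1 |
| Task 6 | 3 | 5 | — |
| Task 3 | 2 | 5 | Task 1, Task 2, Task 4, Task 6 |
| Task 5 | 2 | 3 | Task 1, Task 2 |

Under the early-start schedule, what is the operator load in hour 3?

13

At early start, hour 3 has: Task 2, Task 4, Task 6.
Demand: 5 + 3 + 5 = 13.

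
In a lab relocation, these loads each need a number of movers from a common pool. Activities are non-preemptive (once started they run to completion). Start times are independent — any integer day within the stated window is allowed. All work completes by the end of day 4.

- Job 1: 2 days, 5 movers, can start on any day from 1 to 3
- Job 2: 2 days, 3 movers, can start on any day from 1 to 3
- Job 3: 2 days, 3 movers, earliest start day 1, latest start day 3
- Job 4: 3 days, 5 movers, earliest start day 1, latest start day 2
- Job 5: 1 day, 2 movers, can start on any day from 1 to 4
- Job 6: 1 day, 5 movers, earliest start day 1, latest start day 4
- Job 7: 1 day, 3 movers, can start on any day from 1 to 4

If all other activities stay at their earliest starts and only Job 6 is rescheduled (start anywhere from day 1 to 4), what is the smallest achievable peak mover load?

Job 6@1: d1:26  d2:16  d3:5  d4:0 → peak 26
Job 6@2: d1:21  d2:21  d3:5  d4:0 → peak 21
Job 6@3: d1:21  d2:16  d3:10  d4:0 → peak 21
Job 6@4: d1:21  d2:16  d3:5  d4:5 → peak 21
Best is Job 6@2, peak 21.

21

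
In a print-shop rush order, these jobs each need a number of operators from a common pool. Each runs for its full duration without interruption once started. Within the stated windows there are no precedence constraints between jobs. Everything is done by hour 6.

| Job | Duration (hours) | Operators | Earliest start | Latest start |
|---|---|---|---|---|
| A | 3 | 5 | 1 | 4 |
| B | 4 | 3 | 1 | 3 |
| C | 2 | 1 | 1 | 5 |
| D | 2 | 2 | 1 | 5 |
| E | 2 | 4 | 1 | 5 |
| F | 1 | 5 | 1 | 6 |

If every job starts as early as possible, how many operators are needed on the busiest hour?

20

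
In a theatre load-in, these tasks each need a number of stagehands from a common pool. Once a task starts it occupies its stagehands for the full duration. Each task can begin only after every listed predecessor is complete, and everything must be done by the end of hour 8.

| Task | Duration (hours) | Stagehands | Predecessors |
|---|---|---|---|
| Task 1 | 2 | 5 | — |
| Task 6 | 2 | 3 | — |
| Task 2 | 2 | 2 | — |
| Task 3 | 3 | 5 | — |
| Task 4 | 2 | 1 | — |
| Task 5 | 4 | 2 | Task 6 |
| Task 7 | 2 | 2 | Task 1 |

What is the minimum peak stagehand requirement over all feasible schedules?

Early-start (Task 1@1, Task 6@1, Task 2@1, Task 3@1, Task 4@1, Task 5@3, Task 7@3) gives peak 16: h1:16  h2:16  h3:9  h4:4  h5:2  h6:2  h7:0  h8:0.
Shift Task 6→3, Task 3→5, Task 4→3, Task 5→5.
Schedule Task 1@1, Task 6@3, Task 2@1, Task 3@5, Task 4@3, Task 5@5, Task 7@3: h1:7  h2:7  h3:6  h4:6  h5:7  h6:7  h7:7  h8:2 — peak 7.
Total stagehand-hours = 49 over 8 hours ⇒ peak ≥ ⌈49/8⌉ = 7, so 7 is optimal.

7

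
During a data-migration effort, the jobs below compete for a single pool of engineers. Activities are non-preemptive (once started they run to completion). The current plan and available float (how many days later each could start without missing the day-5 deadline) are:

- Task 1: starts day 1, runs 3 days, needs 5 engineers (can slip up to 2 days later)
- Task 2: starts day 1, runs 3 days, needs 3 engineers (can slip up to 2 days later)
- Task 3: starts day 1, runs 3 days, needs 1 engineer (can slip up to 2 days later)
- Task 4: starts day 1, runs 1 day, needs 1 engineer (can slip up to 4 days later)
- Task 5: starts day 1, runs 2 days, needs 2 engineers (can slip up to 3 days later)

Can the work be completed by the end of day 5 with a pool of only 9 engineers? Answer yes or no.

Schedule Task 1@1, Task 2@1, Task 3@1, Task 4@4, Task 5@4: d1:9  d2:9  d3:9  d4:3  d5:2 — peak 9 ≤ 9.

yes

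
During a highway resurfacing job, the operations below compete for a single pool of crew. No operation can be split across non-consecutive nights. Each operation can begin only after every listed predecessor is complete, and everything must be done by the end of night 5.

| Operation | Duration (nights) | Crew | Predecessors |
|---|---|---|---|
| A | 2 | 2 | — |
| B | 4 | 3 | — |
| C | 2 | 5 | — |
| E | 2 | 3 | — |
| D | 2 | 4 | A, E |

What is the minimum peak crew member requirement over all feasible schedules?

12

Early-start (A@1, B@1, C@1, E@1, D@3) gives peak 13: n1:13  n2:13  n3:7  n4:7  n5:0.
Shift C→3.
Schedule A@1, B@1, C@3, E@1, D@3: n1:8  n2:8  n3:12  n4:12  n5:0 — peak 12.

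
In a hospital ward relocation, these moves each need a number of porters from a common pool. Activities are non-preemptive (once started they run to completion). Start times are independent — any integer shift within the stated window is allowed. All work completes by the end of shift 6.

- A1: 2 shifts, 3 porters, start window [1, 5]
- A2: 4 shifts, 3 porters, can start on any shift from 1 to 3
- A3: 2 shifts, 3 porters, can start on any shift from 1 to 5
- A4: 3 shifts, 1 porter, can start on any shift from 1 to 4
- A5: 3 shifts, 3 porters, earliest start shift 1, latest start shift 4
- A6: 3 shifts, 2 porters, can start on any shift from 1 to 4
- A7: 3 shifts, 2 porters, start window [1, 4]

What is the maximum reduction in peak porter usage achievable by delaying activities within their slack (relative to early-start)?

Early-start peak: s1:17  s2:17  s3:11  s4:3  s5:0  s6:0 ⇒ 17.
Leveled (A1@1, A2@1, A3@5, A4@1, A5@3, A6@1, A7@4): s1:9  s2:9  s3:9  s4:8  s5:8  s6:5 ⇒ 9.
Reduction 17 − 9 = 8.

8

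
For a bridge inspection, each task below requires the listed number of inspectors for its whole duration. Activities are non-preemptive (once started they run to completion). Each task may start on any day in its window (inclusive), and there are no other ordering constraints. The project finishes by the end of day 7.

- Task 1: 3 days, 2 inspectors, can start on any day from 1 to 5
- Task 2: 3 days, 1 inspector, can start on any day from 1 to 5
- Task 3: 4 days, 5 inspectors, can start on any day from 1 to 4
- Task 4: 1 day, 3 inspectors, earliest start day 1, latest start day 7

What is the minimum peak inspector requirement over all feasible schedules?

6

Early-start (Task 1@1, Task 2@1, Task 3@1, Task 4@1) gives peak 11: d1:11  d2:8  d3:8  d4:5  d5:0  d6:0  d7:0.
Shift Task 3→4.
Schedule Task 1@1, Task 2@1, Task 3@4, Task 4@1: d1:6  d2:3  d3:3  d4:5  d5:5  d6:5  d7:5 — peak 6.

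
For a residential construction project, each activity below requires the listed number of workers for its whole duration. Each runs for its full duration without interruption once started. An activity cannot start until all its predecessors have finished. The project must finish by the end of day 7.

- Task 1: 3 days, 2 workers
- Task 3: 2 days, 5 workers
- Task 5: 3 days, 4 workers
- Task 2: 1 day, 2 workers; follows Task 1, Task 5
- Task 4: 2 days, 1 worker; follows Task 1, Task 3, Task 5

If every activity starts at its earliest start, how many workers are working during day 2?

At early start, day 2 has: Task 1, Task 3, Task 5.
Demand: 2 + 5 + 4 = 11.

11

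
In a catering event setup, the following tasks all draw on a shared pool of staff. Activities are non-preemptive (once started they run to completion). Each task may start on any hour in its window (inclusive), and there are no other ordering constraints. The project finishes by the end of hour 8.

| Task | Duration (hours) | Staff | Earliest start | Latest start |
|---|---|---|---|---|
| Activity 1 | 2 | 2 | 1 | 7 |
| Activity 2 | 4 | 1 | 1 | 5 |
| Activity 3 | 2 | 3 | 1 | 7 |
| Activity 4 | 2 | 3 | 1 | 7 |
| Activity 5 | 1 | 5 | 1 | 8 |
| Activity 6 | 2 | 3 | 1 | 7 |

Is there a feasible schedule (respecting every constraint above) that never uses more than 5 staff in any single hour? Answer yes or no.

Schedule Activity 1@1, Activity 2@3, Activity 3@1, Activity 4@3, Activity 5@7, Activity 6@5: h1:5  h2:5  h3:4  h4:4  h5:4  h6:4  h7:5  h8:0 — peak 5 ≤ 5.

yes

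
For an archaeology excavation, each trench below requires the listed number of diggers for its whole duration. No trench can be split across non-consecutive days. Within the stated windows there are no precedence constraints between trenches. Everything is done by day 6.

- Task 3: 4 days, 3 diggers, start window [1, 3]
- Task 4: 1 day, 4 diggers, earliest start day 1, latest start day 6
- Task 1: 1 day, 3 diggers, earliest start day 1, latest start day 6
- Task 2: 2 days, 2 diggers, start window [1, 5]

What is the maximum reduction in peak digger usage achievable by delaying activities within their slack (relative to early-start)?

Early-start peak: d1:12  d2:5  d3:3  d4:3  d5:0  d6:0 ⇒ 12.
Leveled (Task 3@1, Task 4@5, Task 1@6, Task 2@1): d1:5  d2:5  d3:3  d4:3  d5:4  d6:3 ⇒ 5.
Reduction 12 − 5 = 7.

7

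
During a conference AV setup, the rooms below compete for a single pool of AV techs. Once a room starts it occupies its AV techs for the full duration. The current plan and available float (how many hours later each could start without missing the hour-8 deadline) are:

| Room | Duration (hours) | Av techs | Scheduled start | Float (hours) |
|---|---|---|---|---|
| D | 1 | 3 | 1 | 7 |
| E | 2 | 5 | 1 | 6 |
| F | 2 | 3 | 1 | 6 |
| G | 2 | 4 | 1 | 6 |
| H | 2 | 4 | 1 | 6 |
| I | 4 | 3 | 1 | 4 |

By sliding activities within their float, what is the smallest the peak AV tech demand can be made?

7

Early-start (D@1, E@1, F@1, G@1, H@1, I@1) gives peak 22: h1:22  h2:19  h3:3  h4:3  h5:0  h6:0  h7:0  h8:0.
Shift E→3, G→5, H→7, I→5.
Schedule D@1, E@3, F@1, G@5, H@7, I@5: h1:6  h2:3  h3:5  h4:5  h5:7  h6:7  h7:7  h8:7 — peak 7.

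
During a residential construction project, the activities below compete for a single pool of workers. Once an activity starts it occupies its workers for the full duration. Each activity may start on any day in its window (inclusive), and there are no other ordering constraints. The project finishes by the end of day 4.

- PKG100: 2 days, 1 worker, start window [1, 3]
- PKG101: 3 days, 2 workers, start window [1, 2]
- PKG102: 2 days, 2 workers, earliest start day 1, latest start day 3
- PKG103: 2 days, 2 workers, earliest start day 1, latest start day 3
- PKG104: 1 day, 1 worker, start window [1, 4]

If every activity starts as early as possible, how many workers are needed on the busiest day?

8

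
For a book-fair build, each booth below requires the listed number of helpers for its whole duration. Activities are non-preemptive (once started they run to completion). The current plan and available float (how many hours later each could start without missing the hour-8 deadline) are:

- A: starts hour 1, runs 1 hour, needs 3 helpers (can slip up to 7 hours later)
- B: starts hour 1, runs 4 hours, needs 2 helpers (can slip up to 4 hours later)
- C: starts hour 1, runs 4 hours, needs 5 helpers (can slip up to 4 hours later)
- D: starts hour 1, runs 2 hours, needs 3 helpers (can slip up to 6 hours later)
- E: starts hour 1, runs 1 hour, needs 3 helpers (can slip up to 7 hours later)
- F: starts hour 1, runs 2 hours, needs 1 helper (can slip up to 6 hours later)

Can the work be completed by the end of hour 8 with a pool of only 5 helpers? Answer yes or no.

Total helper-hours = 42; over 8 hours the average is 42/8 > 5, so some hour must exceed 5.

no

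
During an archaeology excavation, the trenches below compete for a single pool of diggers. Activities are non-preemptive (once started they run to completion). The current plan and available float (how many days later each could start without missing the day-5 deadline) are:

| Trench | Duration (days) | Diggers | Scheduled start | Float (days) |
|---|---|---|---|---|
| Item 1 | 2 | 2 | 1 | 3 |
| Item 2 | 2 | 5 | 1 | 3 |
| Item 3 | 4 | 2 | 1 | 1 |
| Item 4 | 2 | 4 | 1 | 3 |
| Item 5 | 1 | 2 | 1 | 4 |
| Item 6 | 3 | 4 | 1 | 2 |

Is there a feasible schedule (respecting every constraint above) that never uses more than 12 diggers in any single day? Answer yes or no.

yes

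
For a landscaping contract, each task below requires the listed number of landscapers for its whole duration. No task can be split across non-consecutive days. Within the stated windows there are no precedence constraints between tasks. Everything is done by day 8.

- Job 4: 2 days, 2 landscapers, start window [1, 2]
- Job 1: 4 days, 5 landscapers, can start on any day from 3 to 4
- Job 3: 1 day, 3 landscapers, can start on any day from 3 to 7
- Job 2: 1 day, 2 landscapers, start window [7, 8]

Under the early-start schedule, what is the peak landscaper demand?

8

Early-start schedule: Job 4@1, Job 1@3, Job 3@3, Job 2@7.
Load per day: day 1: 2, day 2: 2, day 3: 8, day 4: 5, day 5: 5, day 6: 5, day 7: 2, day 8: 0.
Peak is 8.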